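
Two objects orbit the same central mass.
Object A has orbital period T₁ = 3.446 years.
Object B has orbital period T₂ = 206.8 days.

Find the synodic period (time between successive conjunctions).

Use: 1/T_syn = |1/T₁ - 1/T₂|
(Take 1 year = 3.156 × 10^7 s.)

Convert to SI: T₁ = 3.446 years = 1.08756e+08 s; T₂ = 206.8 days = 1.78675e+07 s.
T_syn = |T₁ · T₂ / (T₁ − T₂)|.
T_syn = |1.08756e+08 · 1.78675e+07 / (1.08756e+08 − 1.78675e+07)| s ≈ 2.138e+07 s = 247.5 days.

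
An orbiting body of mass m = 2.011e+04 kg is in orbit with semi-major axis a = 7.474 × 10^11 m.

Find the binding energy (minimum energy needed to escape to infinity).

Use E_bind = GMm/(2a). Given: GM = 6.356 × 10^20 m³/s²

Total orbital energy is E = −GMm/(2a); binding energy is E_bind = −E = GMm/(2a).
E_bind = 6.356e+20 · 2.011e+04 / (2 · 7.474e+11) J ≈ 8.551e+12 J = 8.551 TJ.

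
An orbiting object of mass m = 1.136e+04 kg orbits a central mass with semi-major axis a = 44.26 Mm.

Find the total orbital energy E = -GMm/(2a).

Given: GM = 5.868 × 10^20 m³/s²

Convert to SI: a = 44.26 Mm = 4.426e+07 m.
E = −GMm / (2a).
E = −5.868e+20 · 1.136e+04 / (2 · 4.426e+07) J ≈ -7.531e+16 J = -75.31 PJ.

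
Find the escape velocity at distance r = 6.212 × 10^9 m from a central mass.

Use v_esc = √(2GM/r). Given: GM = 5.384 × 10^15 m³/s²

Escape velocity comes from setting total energy to zero: ½v² − GM/r = 0 ⇒ v_esc = √(2GM / r).
v_esc = √(2 · 5.384e+15 / 6.212e+09) m/s ≈ 1317 m/s = 1.317 km/s.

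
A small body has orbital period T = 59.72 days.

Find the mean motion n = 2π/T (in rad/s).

Convert to SI: T = 59.72 days = 5.15981e+06 s.
n = 2π / T.
n = 2π / 5.15981e+06 s ≈ 1.218e-06 rad/s.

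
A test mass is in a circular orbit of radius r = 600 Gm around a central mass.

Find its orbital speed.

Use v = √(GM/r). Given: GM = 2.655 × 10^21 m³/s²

Convert to SI: r = 600 Gm = 6e+11 m.
For a circular orbit, gravity supplies the centripetal force, so v = √(GM / r).
v = √(2.655e+21 / 6e+11) m/s ≈ 6.652e+04 m/s = 66.52 km/s.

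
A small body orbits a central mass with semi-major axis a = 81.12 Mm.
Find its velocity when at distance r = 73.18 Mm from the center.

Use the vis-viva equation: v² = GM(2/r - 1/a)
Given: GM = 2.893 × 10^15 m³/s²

Convert to SI: a = 81.12 Mm = 8.112e+07 m; r = 73.18 Mm = 7.318e+07 m.
Vis-viva: v = √(GM · (2/r − 1/a)).
2/r − 1/a = 2/7.318e+07 − 1/8.112e+07 = 1.50025e-08 m⁻¹.
v = √(2.893e+15 · 1.50025e-08) m/s ≈ 6588 m/s = 6.588 km/s.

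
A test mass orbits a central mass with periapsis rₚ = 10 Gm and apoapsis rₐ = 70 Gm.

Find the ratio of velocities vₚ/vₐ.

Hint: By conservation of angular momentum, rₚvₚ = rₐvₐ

Convert to SI: rₚ = 10 Gm = 1e+10 m; rₐ = 70 Gm = 7e+10 m.
Conservation of angular momentum gives rₚvₚ = rₐvₐ, so vₚ/vₐ = rₐ/rₚ.
vₚ/vₐ = 7e+10 / 1e+10 ≈ 7.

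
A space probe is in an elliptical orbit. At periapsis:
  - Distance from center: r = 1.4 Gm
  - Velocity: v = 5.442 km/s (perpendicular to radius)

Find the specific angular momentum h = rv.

Convert to SI: r = 1.4 Gm = 1.4e+09 m; v = 5.442 km/s = 5442 m/s.
With v perpendicular to r, h = r · v.
h = 1.4e+09 · 5442 m²/s ≈ 7.619e+12 m²/s.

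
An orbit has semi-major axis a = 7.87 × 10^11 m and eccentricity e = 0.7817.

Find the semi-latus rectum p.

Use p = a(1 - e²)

p = a (1 − e²).
p = 7.87e+11 · (1 − (0.7817)²) = 7.87e+11 · 0.388945 ≈ 3.061e+11 m = 3.061 × 10^11 m.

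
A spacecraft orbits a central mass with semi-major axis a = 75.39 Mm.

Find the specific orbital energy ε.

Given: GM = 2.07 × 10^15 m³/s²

Convert to SI: a = 75.39 Mm = 7.539e+07 m.
ε = −GM / (2a).
ε = −2.07e+15 / (2 · 7.539e+07) J/kg ≈ -1.373e+07 J/kg = -13.73 MJ/kg.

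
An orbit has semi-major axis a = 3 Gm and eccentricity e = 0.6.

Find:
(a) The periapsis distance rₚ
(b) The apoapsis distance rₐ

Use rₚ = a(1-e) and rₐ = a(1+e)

Convert to SI: a = 3 Gm = 3e+09 m.
(a) rₚ = a(1 − e) = 3e+09 · (1 − 0.6) = 3e+09 · 0.4 ≈ 1.2e+09 m = 1.2 Gm.
(b) rₐ = a(1 + e) = 3e+09 · (1 + 0.6) = 3e+09 · 1.6 ≈ 4.8e+09 m = 4.8 Gm.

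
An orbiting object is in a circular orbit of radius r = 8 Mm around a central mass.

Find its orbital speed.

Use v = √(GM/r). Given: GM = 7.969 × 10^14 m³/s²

Convert to SI: r = 8 Mm = 8e+06 m.
For a circular orbit, gravity supplies the centripetal force, so v = √(GM / r).
v = √(7.969e+14 / 8e+06) m/s ≈ 9981 m/s = 9.981 km/s.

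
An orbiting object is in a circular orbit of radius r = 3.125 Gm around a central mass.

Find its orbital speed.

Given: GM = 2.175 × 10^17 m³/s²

Convert to SI: r = 3.125 Gm = 3.125e+09 m.
For a circular orbit, gravity supplies the centripetal force, so v = √(GM / r).
v = √(2.175e+17 / 3.125e+09) m/s ≈ 8343 m/s = 8.343 km/s.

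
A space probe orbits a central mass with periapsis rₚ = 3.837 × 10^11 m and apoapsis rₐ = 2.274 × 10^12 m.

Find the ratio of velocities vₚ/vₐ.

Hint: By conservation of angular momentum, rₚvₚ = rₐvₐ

Conservation of angular momentum gives rₚvₚ = rₐvₐ, so vₚ/vₐ = rₐ/rₚ.
vₚ/vₐ = 2.274e+12 / 3.837e+11 ≈ 5.927.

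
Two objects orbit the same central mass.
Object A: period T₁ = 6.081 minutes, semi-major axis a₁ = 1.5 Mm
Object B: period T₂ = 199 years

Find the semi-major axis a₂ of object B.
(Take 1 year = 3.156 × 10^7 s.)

Convert to SI: T₁ = 6.081 minutes = 364.86 s; a₁ = 1.5 Mm = 1.5e+06 m; T₂ = 199 years = 6.28044e+09 s.
Kepler's third law: (T₁/T₂)² = (a₁/a₂)³ ⇒ a₂ = a₁ · (T₂/T₁)^(2/3).
T₂/T₁ = 6.28044e+09 / 364.86 = 1.72133e+07.
a₂ = 1.5e+06 · (1.72133e+07)^(2/3) m ≈ 1e+11 m = 100 Gm.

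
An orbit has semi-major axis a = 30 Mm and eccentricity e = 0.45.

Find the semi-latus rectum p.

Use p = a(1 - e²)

Convert to SI: a = 30 Mm = 3e+07 m.
p = a (1 − e²).
p = 3e+07 · (1 − (0.45)²) = 3e+07 · 0.7975 ≈ 2.392e+07 m = 23.93 Mm.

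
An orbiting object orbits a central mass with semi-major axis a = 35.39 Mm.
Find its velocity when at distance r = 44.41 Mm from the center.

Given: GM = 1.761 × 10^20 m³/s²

Convert to SI: a = 35.39 Mm = 3.539e+07 m; r = 44.41 Mm = 4.441e+07 m.
Vis-viva: v = √(GM · (2/r − 1/a)).
2/r − 1/a = 2/4.441e+07 − 1/3.539e+07 = 1.67783e-08 m⁻¹.
v = √(1.761e+20 · 1.67783e-08) m/s ≈ 1.719e+06 m/s = 1719 km/s.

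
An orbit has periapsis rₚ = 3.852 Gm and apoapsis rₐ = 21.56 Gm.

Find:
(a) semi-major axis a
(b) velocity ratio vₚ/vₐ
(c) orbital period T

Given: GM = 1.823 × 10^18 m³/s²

Convert to SI: rₚ = 3.852 Gm = 3.852e+09 m; rₐ = 21.56 Gm = 2.156e+10 m.
(a) a = (rₚ + rₐ)/2 = (3.852e+09 + 2.156e+10)/2 ≈ 1.271e+10 m
(b) Conservation of angular momentum (rₚvₚ = rₐvₐ) gives vₚ/vₐ = rₐ/rₚ = 2.156e+10/3.852e+09 ≈ 5.597
(c) With a = (rₚ + rₐ)/2 = 1.2706e+10 m, T = 2π √(a³/GM) = 2π √((1.2706e+10)³/1.823e+18) s ≈ 6.665e+06 s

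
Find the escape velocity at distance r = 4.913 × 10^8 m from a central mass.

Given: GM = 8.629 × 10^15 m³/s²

Escape velocity comes from setting total energy to zero: ½v² − GM/r = 0 ⇒ v_esc = √(2GM / r).
v_esc = √(2 · 8.629e+15 / 4.913e+08) m/s ≈ 5927 m/s = 5.927 km/s.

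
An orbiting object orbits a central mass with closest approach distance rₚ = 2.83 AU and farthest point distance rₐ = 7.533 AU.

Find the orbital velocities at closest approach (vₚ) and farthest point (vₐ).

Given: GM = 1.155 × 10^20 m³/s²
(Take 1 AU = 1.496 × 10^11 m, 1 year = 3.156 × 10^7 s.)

Convert to SI: rₚ = 2.83 AU = 4.23368e+11 m; rₐ = 7.533 AU = 1.12694e+12 m.
Use the vis-viva equation v² = GM(2/r − 1/a) with a = (rₚ + rₐ)/2 = (4.23368e+11 + 1.12694e+12)/2 = 7.75152e+11 m.
vₚ = √(GM · (2/rₚ − 1/a)) = √(1.155e+20 · (2/4.23368e+11 − 1/7.75152e+11)) m/s ≈ 1.992e+04 m/s = 4.201 AU/year.
vₐ = √(GM · (2/rₐ − 1/a)) = √(1.155e+20 · (2/1.12694e+12 − 1/7.75152e+11)) m/s ≈ 7482 m/s = 1.578 AU/year.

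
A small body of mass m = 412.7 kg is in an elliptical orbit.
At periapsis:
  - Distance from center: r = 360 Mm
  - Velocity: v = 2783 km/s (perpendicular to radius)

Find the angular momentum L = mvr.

Convert to SI: r = 360 Mm = 3.6e+08 m; v = 2783 km/s = 2.783e+06 m/s.
Since v is perpendicular to r, L = m · v · r.
L = 412.7 · 2.783e+06 · 3.6e+08 kg·m²/s ≈ 4.135e+17 kg·m²/s.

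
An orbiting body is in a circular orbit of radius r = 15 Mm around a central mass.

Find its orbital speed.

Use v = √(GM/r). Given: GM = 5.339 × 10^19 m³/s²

Convert to SI: r = 15 Mm = 1.5e+07 m.
For a circular orbit, gravity supplies the centripetal force, so v = √(GM / r).
v = √(5.339e+19 / 1.5e+07) m/s ≈ 1.887e+06 m/s = 1887 km/s.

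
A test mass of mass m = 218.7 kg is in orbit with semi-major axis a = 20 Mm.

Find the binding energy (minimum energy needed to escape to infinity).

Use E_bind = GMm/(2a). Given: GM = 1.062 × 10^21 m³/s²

Convert to SI: a = 20 Mm = 2e+07 m.
Total orbital energy is E = −GMm/(2a); binding energy is E_bind = −E = GMm/(2a).
E_bind = 1.062e+21 · 218.7 / (2 · 2e+07) J ≈ 5.806e+15 J = 5.806 PJ.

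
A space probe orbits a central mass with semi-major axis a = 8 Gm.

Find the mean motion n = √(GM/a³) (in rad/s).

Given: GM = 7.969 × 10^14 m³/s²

Convert to SI: a = 8 Gm = 8e+09 m.
n = √(GM / a³).
n = √(7.969e+14 / (8e+09)³) rad/s ≈ 3.945e-08 rad/s.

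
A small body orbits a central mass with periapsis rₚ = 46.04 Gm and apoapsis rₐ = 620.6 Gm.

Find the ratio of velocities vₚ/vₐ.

Convert to SI: rₚ = 46.04 Gm = 4.604e+10 m; rₐ = 620.6 Gm = 6.206e+11 m.
Conservation of angular momentum gives rₚvₚ = rₐvₐ, so vₚ/vₐ = rₐ/rₚ.
vₚ/vₐ = 6.206e+11 / 4.604e+10 ≈ 13.48.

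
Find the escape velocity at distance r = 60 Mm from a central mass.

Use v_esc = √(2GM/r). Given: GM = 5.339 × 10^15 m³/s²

Convert to SI: r = 60 Mm = 6e+07 m.
Escape velocity comes from setting total energy to zero: ½v² − GM/r = 0 ⇒ v_esc = √(2GM / r).
v_esc = √(2 · 5.339e+15 / 6e+07) m/s ≈ 1.334e+04 m/s = 13.34 km/s.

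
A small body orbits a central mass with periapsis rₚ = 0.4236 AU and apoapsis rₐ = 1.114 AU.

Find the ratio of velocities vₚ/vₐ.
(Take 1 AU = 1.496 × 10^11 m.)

Convert to SI: rₚ = 0.4236 AU = 6.33706e+10 m; rₐ = 1.114 AU = 1.66654e+11 m.
Conservation of angular momentum gives rₚvₚ = rₐvₐ, so vₚ/vₐ = rₐ/rₚ.
vₚ/vₐ = 1.66654e+11 / 6.33706e+10 ≈ 2.63.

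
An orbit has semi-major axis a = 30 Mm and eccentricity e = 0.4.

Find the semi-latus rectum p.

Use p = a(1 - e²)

Convert to SI: a = 30 Mm = 3e+07 m.
p = a (1 − e²).
p = 3e+07 · (1 − (0.4)²) = 3e+07 · 0.84 ≈ 2.52e+07 m = 25.2 Mm.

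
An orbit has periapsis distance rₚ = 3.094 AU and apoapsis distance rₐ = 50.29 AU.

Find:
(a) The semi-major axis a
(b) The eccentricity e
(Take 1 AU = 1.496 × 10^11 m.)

Convert to SI: rₚ = 3.094 AU = 4.62862e+11 m; rₐ = 50.29 AU = 7.52338e+12 m.
(a) a = (rₚ + rₐ) / 2 = (4.62862e+11 + 7.52338e+12) / 2 ≈ 3.993e+12 m = 26.69 AU.
(b) e = (rₐ − rₚ) / (rₐ + rₚ) = (7.52338e+12 − 4.62862e+11) / (7.52338e+12 + 4.62862e+11) ≈ 0.8841.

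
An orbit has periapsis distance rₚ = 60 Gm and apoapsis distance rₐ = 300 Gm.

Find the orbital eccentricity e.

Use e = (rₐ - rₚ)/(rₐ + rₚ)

Convert to SI: rₚ = 60 Gm = 6e+10 m; rₐ = 300 Gm = 3e+11 m.
e = (rₐ − rₚ) / (rₐ + rₚ).
e = (3e+11 − 6e+10) / (3e+11 + 6e+10) = 2.4e+11 / 3.6e+11 ≈ 0.6667.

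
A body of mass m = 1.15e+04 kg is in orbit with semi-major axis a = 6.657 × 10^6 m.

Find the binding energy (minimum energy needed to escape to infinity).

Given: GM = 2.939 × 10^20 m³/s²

Total orbital energy is E = −GMm/(2a); binding energy is E_bind = −E = GMm/(2a).
E_bind = 2.939e+20 · 1.15e+04 / (2 · 6.657e+06) J ≈ 2.539e+17 J = 253.9 PJ.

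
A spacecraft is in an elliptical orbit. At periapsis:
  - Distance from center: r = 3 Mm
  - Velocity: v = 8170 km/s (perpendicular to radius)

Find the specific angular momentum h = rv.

Convert to SI: r = 3 Mm = 3e+06 m; v = 8170 km/s = 8.17e+06 m/s.
With v perpendicular to r, h = r · v.
h = 3e+06 · 8.17e+06 m²/s ≈ 2.451e+13 m²/s.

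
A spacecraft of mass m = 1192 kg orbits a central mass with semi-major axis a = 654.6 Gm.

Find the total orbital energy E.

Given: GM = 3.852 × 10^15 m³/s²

Convert to SI: a = 654.6 Gm = 6.546e+11 m.
E = −GMm / (2a).
E = −3.852e+15 · 1192 / (2 · 6.546e+11) J ≈ -3.507e+06 J = -3.507 MJ.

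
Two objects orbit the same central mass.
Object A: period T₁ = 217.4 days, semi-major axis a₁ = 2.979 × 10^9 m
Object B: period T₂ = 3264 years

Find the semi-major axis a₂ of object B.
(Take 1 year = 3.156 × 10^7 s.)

Convert to SI: T₁ = 217.4 days = 1.87834e+07 s; T₂ = 3264 years = 1.03012e+11 s.
Kepler's third law: (T₁/T₂)² = (a₁/a₂)³ ⇒ a₂ = a₁ · (T₂/T₁)^(2/3).
T₂/T₁ = 1.03012e+11 / 1.87834e+07 = 5484.21.
a₂ = 2.979e+09 · (5484.21)^(2/3) m ≈ 9.264e+11 m = 9.264 × 10^11 m.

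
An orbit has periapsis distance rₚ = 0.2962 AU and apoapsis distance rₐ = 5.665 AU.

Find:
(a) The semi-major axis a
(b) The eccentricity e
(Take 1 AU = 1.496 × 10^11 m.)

Convert to SI: rₚ = 0.2962 AU = 4.43115e+10 m; rₐ = 5.665 AU = 8.47484e+11 m.
(a) a = (rₚ + rₐ) / 2 = (4.43115e+10 + 8.47484e+11) / 2 ≈ 4.459e+11 m = 2.981 AU.
(b) e = (rₐ − rₚ) / (rₐ + rₚ) = (8.47484e+11 − 4.43115e+10) / (8.47484e+11 + 4.43115e+10) ≈ 0.9006.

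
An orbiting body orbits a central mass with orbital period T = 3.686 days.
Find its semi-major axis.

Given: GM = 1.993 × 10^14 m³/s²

Convert to SI: T = 3.686 days = 318470 s.
Invert Kepler's third law: a = (GM · T² / (4π²))^(1/3).
Substituting T = 318470 s and GM = 1.993e+14 m³/s²:
a = (1.993e+14 · (318470)² / (4π²))^(1/3) m
a ≈ 8e+07 m = 80 Mm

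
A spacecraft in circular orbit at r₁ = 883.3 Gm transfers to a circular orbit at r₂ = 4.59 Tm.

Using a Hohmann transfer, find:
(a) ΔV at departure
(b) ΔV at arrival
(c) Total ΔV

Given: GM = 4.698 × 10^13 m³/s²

Convert to SI: r₁ = 883.3 Gm = 8.833e+11 m; r₂ = 4.59 Tm = 4.59e+12 m.
Transfer semi-major axis: a_t = (r₁ + r₂)/2 = (8.833e+11 + 4.59e+12)/2 = 2.73665e+12 m.
Circular speeds: v₁ = √(GM/r₁) = 7.29294 m/s, v₂ = √(GM/r₂) = 3.19926 m/s.
Transfer speeds (vis-viva v² = GM(2/r − 1/a_t)): v₁ᵗ = 9.44494 m/s, v₂ᵗ = 1.81758 m/s.
(a) ΔV₁ = |v₁ᵗ − v₁| ≈ 2.152 m/s = 2.152 m/s.
(b) ΔV₂ = |v₂ − v₂ᵗ| ≈ 1.382 m/s = 1.382 m/s.
(c) ΔV_total = ΔV₁ + ΔV₂ ≈ 3.534 m/s = 3.534 m/s.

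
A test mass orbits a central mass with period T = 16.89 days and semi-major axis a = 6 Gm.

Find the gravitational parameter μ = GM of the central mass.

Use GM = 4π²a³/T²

Convert to SI: T = 16.89 days = 1.4593e+06 s; a = 6 Gm = 6e+09 m.
GM = 4π² · a³ / T².
GM = 4π² · (6e+09)³ / (1.4593e+06)² m³/s² ≈ 4.004e+18 m³/s² = 4.004 × 10^18 m³/s².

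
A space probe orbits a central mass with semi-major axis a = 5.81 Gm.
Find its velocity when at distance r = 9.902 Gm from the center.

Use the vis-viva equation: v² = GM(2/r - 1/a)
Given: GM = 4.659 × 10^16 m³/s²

Convert to SI: a = 5.81 Gm = 5.81e+09 m; r = 9.902 Gm = 9.902e+09 m.
Vis-viva: v = √(GM · (2/r − 1/a)).
2/r − 1/a = 2/9.902e+09 − 1/5.81e+09 = 2.98624e-11 m⁻¹.
v = √(4.659e+16 · 2.98624e-11) m/s ≈ 1180 m/s = 1.18 km/s.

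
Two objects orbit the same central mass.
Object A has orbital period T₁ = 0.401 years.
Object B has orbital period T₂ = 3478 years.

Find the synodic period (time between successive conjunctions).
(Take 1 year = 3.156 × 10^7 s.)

Convert to SI: T₁ = 0.401 years = 1.26556e+07 s; T₂ = 3478 years = 1.09766e+11 s.
T_syn = |T₁ · T₂ / (T₁ − T₂)|.
T_syn = |1.26556e+07 · 1.09766e+11 / (1.26556e+07 − 1.09766e+11)| s ≈ 1.266e+07 s = 0.401 years.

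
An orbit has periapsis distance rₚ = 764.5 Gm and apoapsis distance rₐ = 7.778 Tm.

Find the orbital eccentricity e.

Convert to SI: rₚ = 764.5 Gm = 7.645e+11 m; rₐ = 7.778 Tm = 7.778e+12 m.
e = (rₐ − rₚ) / (rₐ + rₚ).
e = (7.778e+12 − 7.645e+11) / (7.778e+12 + 7.645e+11) = 7.0135e+12 / 8.5425e+12 ≈ 0.821.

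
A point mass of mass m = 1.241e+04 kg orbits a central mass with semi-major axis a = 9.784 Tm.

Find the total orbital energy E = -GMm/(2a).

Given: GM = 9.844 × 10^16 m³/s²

Convert to SI: a = 9.784 Tm = 9.784e+12 m.
E = −GMm / (2a).
E = −9.844e+16 · 1.241e+04 / (2 · 9.784e+12) J ≈ -6.243e+07 J = -62.43 MJ.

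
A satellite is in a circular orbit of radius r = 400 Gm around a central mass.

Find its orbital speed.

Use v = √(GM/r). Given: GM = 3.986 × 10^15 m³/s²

Convert to SI: r = 400 Gm = 4e+11 m.
For a circular orbit, gravity supplies the centripetal force, so v = √(GM / r).
v = √(3.986e+15 / 4e+11) m/s ≈ 99.82 m/s = 99.82 m/s.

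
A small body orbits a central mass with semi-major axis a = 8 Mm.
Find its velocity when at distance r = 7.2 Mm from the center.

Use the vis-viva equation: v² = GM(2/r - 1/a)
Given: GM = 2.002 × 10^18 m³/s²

Convert to SI: a = 8 Mm = 8e+06 m; r = 7.2 Mm = 7.2e+06 m.
Vis-viva: v = √(GM · (2/r − 1/a)).
2/r − 1/a = 2/7.2e+06 − 1/8e+06 = 1.52778e-07 m⁻¹.
v = √(2.002e+18 · 1.52778e-07) m/s ≈ 5.53e+05 m/s = 553 km/s.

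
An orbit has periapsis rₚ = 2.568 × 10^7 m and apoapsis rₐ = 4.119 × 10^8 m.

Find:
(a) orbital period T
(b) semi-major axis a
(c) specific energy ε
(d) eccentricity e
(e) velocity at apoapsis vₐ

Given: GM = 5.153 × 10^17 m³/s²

(a) With a = (rₚ + rₐ)/2 = 2.1879e+08 m, T = 2π √(a³/GM) = 2π √((2.1879e+08)³/5.153e+17) s ≈ 2.833e+04 s
(b) a = (rₚ + rₐ)/2 = (2.568e+07 + 4.119e+08)/2 ≈ 2.188e+08 m
(c) With a = (rₚ + rₐ)/2 = 2.1879e+08 m, ε = −GM/(2a) = −5.153e+17/(2 · 2.1879e+08) J/kg ≈ -1.178e+09 J/kg
(d) e = (rₐ − rₚ)/(rₐ + rₚ) = (4.119e+08 − 2.568e+07)/(4.119e+08 + 2.568e+07) ≈ 0.8826
(e) With a = (rₚ + rₐ)/2 = 2.1879e+08 m, vₐ = √(GM (2/rₐ − 1/a)) = √(5.153e+17 · (2/4.119e+08 − 1/2.1879e+08)) m/s ≈ 1.212e+04 m/s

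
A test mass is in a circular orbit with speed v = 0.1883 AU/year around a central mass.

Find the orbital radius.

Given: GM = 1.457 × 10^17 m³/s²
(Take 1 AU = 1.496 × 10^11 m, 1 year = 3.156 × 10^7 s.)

Convert to SI: v = 0.1883 AU/year = 892.575 m/s.
For a circular orbit, v² = GM / r, so r = GM / v².
r = 1.457e+17 / (892.575)² m ≈ 1.829e+11 m = 1.222 AU.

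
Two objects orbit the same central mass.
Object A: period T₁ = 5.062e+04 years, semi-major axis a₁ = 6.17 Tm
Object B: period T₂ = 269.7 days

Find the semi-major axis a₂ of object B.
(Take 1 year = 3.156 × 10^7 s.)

Convert to SI: T₁ = 5.062e+04 years = 1.59757e+12 s; a₁ = 6.17 Tm = 6.17e+12 m; T₂ = 269.7 days = 2.33021e+07 s.
Kepler's third law: (T₁/T₂)² = (a₁/a₂)³ ⇒ a₂ = a₁ · (T₂/T₁)^(2/3).
T₂/T₁ = 2.33021e+07 / 1.59757e+12 = 1.4586e-05.
a₂ = 6.17e+12 · (1.4586e-05)^(2/3) m ≈ 3.683e+09 m = 3.683 Gm.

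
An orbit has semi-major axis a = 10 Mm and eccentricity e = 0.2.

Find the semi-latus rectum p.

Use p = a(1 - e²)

Convert to SI: a = 10 Mm = 1e+07 m.
p = a (1 − e²).
p = 1e+07 · (1 − (0.2)²) = 1e+07 · 0.96 ≈ 9.6e+06 m = 9.6 Mm.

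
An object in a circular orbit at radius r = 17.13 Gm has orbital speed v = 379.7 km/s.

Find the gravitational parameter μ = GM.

Convert to SI: r = 17.13 Gm = 1.713e+10 m; v = 379.7 km/s = 379700 m/s.
For a circular orbit v² = GM/r, so GM = v² · r.
GM = (379700)² · 1.713e+10 m³/s² ≈ 2.47e+21 m³/s² = 2.47 × 10^21 m³/s².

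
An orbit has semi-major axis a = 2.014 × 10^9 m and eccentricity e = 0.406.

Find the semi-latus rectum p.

p = a (1 − e²).
p = 2.014e+09 · (1 − (0.406)²) = 2.014e+09 · 0.835164 ≈ 1.682e+09 m = 1.682 × 10^9 m.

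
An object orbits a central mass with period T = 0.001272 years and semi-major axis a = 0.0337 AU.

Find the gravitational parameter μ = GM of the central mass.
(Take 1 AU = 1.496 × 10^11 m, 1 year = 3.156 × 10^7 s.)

Convert to SI: T = 0.001272 years = 40144.3 s; a = 0.0337 AU = 5.04152e+09 m.
GM = 4π² · a³ / T².
GM = 4π² · (5.04152e+09)³ / (40144.3)² m³/s² ≈ 3.139e+21 m³/s² = 3.139 × 10^21 m³/s².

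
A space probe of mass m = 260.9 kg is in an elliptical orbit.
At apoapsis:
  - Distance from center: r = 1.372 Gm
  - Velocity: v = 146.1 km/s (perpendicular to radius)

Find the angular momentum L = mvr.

Convert to SI: r = 1.372 Gm = 1.372e+09 m; v = 146.1 km/s = 146100 m/s.
Since v is perpendicular to r, L = m · v · r.
L = 260.9 · 146100 · 1.372e+09 kg·m²/s ≈ 5.23e+16 kg·m²/s.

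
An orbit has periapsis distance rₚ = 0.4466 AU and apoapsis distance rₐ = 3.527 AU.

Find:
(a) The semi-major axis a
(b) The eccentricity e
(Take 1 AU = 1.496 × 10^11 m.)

Convert to SI: rₚ = 0.4466 AU = 6.68114e+10 m; rₐ = 3.527 AU = 5.27639e+11 m.
(a) a = (rₚ + rₐ) / 2 = (6.68114e+10 + 5.27639e+11) / 2 ≈ 2.972e+11 m = 1.987 AU.
(b) e = (rₐ − rₚ) / (rₐ + rₚ) = (5.27639e+11 − 6.68114e+10) / (5.27639e+11 + 6.68114e+10) ≈ 0.7752.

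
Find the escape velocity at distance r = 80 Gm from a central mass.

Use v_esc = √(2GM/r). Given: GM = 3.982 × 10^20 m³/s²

Convert to SI: r = 80 Gm = 8e+10 m.
Escape velocity comes from setting total energy to zero: ½v² − GM/r = 0 ⇒ v_esc = √(2GM / r).
v_esc = √(2 · 3.982e+20 / 8e+10) m/s ≈ 9.977e+04 m/s = 99.77 km/s.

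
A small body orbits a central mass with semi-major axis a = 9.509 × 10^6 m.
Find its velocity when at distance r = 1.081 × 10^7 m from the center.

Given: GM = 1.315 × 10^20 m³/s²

Vis-viva: v = √(GM · (2/r − 1/a)).
2/r − 1/a = 2/1.081e+07 − 1/9.509e+06 = 7.98503e-08 m⁻¹.
v = √(1.315e+20 · 7.98503e-08) m/s ≈ 3.24e+06 m/s = 3240 km/s.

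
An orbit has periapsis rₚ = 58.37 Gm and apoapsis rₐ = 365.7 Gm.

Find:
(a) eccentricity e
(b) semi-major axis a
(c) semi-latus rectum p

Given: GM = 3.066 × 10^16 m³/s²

Convert to SI: rₚ = 58.37 Gm = 5.837e+10 m; rₐ = 365.7 Gm = 3.657e+11 m.
(a) e = (rₐ − rₚ)/(rₐ + rₚ) = (3.657e+11 − 5.837e+10)/(3.657e+11 + 5.837e+10) ≈ 0.7247
(b) a = (rₚ + rₐ)/2 = (5.837e+10 + 3.657e+11)/2 ≈ 2.12e+11 m
(c) From a = (rₚ + rₐ)/2 = 2.12035e+11 m and e = (rₐ − rₚ)/(rₐ + rₚ) = 0.724715, p = a(1 − e²) = 2.12035e+11 · (1 − (0.724715)²) ≈ 1.007e+11 m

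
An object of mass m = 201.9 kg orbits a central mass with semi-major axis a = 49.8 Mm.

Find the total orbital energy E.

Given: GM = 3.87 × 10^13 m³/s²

Convert to SI: a = 49.8 Mm = 4.98e+07 m.
E = −GMm / (2a).
E = −3.87e+13 · 201.9 / (2 · 4.98e+07) J ≈ -7.845e+07 J = -78.45 MJ.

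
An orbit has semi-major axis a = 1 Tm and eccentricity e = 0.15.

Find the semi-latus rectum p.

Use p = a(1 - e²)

Convert to SI: a = 1 Tm = 1e+12 m.
p = a (1 − e²).
p = 1e+12 · (1 − (0.15)²) = 1e+12 · 0.9775 ≈ 9.775e+11 m = 977.5 Gm.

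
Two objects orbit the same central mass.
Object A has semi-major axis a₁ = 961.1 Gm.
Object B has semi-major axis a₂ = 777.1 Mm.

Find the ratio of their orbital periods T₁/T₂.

Convert to SI: a₁ = 961.1 Gm = 9.611e+11 m; a₂ = 777.1 Mm = 7.771e+08 m.
From Kepler's third law, (T₁/T₂)² = (a₁/a₂)³, so T₁/T₂ = (a₁/a₂)^(3/2).
a₁/a₂ = 9.611e+11 / 7.771e+08 = 1236.78.
T₁/T₂ = (1236.78)^(3/2) ≈ 4.349e+04.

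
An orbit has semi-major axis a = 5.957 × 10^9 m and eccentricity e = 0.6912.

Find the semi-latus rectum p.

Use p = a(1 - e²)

p = a (1 − e²).
p = 5.957e+09 · (1 − (0.6912)²) = 5.957e+09 · 0.522243 ≈ 3.111e+09 m = 3.111 × 10^9 m.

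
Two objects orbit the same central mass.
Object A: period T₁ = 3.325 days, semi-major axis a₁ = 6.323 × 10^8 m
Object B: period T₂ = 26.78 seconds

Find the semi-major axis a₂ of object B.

Convert to SI: T₁ = 3.325 days = 287280 s.
Kepler's third law: (T₁/T₂)² = (a₁/a₂)³ ⇒ a₂ = a₁ · (T₂/T₁)^(2/3).
T₂/T₁ = 26.78 / 287280 = 9.32192e-05.
a₂ = 6.323e+08 · (9.32192e-05)^(2/3) m ≈ 1.3e+06 m = 1.3 × 10^6 m.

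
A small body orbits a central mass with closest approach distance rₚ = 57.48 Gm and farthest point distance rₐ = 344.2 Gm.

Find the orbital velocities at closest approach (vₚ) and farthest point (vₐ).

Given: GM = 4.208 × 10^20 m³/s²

Convert to SI: rₚ = 57.48 Gm = 5.748e+10 m; rₐ = 344.2 Gm = 3.442e+11 m.
Use the vis-viva equation v² = GM(2/r − 1/a) with a = (rₚ + rₐ)/2 = (5.748e+10 + 3.442e+11)/2 = 2.0084e+11 m.
vₚ = √(GM · (2/rₚ − 1/a)) = √(4.208e+20 · (2/5.748e+10 − 1/2.0084e+11)) m/s ≈ 1.12e+05 m/s = 112 km/s.
vₐ = √(GM · (2/rₐ − 1/a)) = √(4.208e+20 · (2/3.442e+11 − 1/2.0084e+11)) m/s ≈ 1.871e+04 m/s = 18.71 km/s.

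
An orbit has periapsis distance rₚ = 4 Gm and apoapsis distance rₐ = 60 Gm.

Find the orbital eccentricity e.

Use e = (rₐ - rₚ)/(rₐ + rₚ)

Convert to SI: rₚ = 4 Gm = 4e+09 m; rₐ = 60 Gm = 6e+10 m.
e = (rₐ − rₚ) / (rₐ + rₚ).
e = (6e+10 − 4e+09) / (6e+10 + 4e+09) = 5.6e+10 / 6.4e+10 ≈ 0.875.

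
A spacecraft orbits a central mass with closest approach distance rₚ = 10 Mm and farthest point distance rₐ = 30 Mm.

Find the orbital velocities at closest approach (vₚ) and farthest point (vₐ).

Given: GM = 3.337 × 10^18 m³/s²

Convert to SI: rₚ = 10 Mm = 1e+07 m; rₐ = 30 Mm = 3e+07 m.
Use the vis-viva equation v² = GM(2/r − 1/a) with a = (rₚ + rₐ)/2 = (1e+07 + 3e+07)/2 = 2e+07 m.
vₚ = √(GM · (2/rₚ − 1/a)) = √(3.337e+18 · (2/1e+07 − 1/2e+07)) m/s ≈ 7.075e+05 m/s = 707.5 km/s.
vₐ = √(GM · (2/rₐ − 1/a)) = √(3.337e+18 · (2/3e+07 − 1/2e+07)) m/s ≈ 2.358e+05 m/s = 235.8 km/s.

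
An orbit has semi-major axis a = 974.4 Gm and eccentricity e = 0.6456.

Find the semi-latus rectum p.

Convert to SI: a = 974.4 Gm = 9.744e+11 m.
p = a (1 − e²).
p = 9.744e+11 · (1 − (0.6456)²) = 9.744e+11 · 0.583201 ≈ 5.683e+11 m = 568.3 Gm.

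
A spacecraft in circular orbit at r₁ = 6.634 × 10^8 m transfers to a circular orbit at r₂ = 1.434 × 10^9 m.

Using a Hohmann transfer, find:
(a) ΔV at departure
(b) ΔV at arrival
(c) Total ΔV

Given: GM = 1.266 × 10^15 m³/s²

Transfer semi-major axis: a_t = (r₁ + r₂)/2 = (6.634e+08 + 1.434e+09)/2 = 1.0487e+09 m.
Circular speeds: v₁ = √(GM/r₁) = 1381.43 m/s, v₂ = √(GM/r₂) = 939.598 m/s.
Transfer speeds (vis-viva v² = GM(2/r − 1/a_t)): v₁ᵗ = 1615.39 m/s, v₂ᵗ = 747.316 m/s.
(a) ΔV₁ = |v₁ᵗ − v₁| ≈ 234 m/s = 234 m/s.
(b) ΔV₂ = |v₂ − v₂ᵗ| ≈ 192.3 m/s = 192.3 m/s.
(c) ΔV_total = ΔV₁ + ΔV₂ ≈ 426.2 m/s = 426.2 m/s.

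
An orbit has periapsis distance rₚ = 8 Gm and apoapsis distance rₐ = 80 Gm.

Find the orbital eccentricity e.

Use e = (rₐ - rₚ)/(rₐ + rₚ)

Convert to SI: rₚ = 8 Gm = 8e+09 m; rₐ = 80 Gm = 8e+10 m.
e = (rₐ − rₚ) / (rₐ + rₚ).
e = (8e+10 − 8e+09) / (8e+10 + 8e+09) = 7.2e+10 / 8.8e+10 ≈ 0.8182.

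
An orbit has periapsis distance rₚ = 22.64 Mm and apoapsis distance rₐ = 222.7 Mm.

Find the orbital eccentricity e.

Convert to SI: rₚ = 22.64 Mm = 2.264e+07 m; rₐ = 222.7 Mm = 2.227e+08 m.
e = (rₐ − rₚ) / (rₐ + rₚ).
e = (2.227e+08 − 2.264e+07) / (2.227e+08 + 2.264e+07) = 2.0006e+08 / 2.4534e+08 ≈ 0.8154.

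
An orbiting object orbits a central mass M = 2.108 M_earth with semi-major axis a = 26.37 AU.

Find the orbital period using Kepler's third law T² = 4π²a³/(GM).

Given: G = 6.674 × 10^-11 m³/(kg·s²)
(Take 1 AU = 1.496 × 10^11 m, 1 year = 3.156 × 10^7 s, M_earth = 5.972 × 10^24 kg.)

Convert to SI: a = 26.37 AU = 3.94495e+12 m; M = 2.108 M_earth = 1.2589e+25 kg.
GM = G · M = 6.674e-11 · 1.2589e+25 = 8.40188e+14 m³/s².
Kepler's third law: T = 2π √(a³ / GM).
Substituting a = 3.94495e+12 m and GM = 8.40188e+14 m³/s²:
T = 2π √((3.94495e+12)³ / 8.40188e+14) s
T ≈ 1.698e+12 s = 5.382e+04 years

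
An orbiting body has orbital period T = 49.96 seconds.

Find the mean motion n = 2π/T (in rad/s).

n = 2π / T.
n = 2π / 49.96 s ≈ 0.1258 rad/s.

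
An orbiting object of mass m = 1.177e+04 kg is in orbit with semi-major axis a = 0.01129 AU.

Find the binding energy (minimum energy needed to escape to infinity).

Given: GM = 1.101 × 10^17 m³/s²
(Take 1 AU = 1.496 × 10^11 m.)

Convert to SI: a = 0.01129 AU = 1.68898e+09 m.
Total orbital energy is E = −GMm/(2a); binding energy is E_bind = −E = GMm/(2a).
E_bind = 1.101e+17 · 1.177e+04 / (2 · 1.68898e+09) J ≈ 3.836e+11 J = 383.6 GJ.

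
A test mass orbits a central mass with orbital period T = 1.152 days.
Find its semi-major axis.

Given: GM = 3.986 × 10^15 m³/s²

Convert to SI: T = 1.152 days = 99532.8 s.
Invert Kepler's third law: a = (GM · T² / (4π²))^(1/3).
Substituting T = 99532.8 s and GM = 3.986e+15 m³/s²:
a = (3.986e+15 · (99532.8)² / (4π²))^(1/3) m
a ≈ 1e+08 m = 100 Mm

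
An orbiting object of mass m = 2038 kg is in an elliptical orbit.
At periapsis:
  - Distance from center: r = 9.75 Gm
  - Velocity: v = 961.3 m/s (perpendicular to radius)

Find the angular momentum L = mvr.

Convert to SI: r = 9.75 Gm = 9.75e+09 m.
Since v is perpendicular to r, L = m · v · r.
L = 2038 · 961.3 · 9.75e+09 kg·m²/s ≈ 1.91e+16 kg·m²/s.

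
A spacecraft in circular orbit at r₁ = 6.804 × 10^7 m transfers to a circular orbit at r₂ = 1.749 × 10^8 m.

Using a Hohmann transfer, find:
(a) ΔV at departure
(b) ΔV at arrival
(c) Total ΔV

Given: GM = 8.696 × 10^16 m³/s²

Transfer semi-major axis: a_t = (r₁ + r₂)/2 = (6.804e+07 + 1.749e+08)/2 = 1.2147e+08 m.
Circular speeds: v₁ = √(GM/r₁) = 35750.1 m/s, v₂ = √(GM/r₂) = 22297.9 m/s.
Transfer speeds (vis-viva v² = GM(2/r − 1/a_t)): v₁ᵗ = 42898.1 m/s, v₂ᵗ = 16688.3 m/s.
(a) ΔV₁ = |v₁ᵗ − v₁| ≈ 7148 m/s = 7.148 km/s.
(b) ΔV₂ = |v₂ − v₂ᵗ| ≈ 5610 m/s = 5.61 km/s.
(c) ΔV_total = ΔV₁ + ΔV₂ ≈ 1.276e+04 m/s = 12.76 km/s.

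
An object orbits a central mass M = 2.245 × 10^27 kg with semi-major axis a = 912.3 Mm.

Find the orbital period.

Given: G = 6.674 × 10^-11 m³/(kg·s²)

Convert to SI: a = 912.3 Mm = 9.123e+08 m.
GM = G · M = 6.674e-11 · 2.245e+27 = 1.49831e+17 m³/s².
Kepler's third law: T = 2π √(a³ / GM).
Substituting a = 9.123e+08 m and GM = 1.49831e+17 m³/s²:
T = 2π √((9.123e+08)³ / 1.49831e+17) s
T ≈ 4.473e+05 s = 5.177 days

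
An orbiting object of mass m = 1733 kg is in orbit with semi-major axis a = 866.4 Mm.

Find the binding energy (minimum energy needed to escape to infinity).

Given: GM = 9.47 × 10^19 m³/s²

Convert to SI: a = 866.4 Mm = 8.664e+08 m.
Total orbital energy is E = −GMm/(2a); binding energy is E_bind = −E = GMm/(2a).
E_bind = 9.47e+19 · 1733 / (2 · 8.664e+08) J ≈ 9.471e+13 J = 94.71 TJ.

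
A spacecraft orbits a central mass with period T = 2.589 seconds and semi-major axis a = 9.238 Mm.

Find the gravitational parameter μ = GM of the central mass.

Convert to SI: a = 9.238 Mm = 9.238e+06 m.
GM = 4π² · a³ / T².
GM = 4π² · (9.238e+06)³ / (2.589)² m³/s² ≈ 4.643e+21 m³/s² = 4.643 × 10^21 m³/s².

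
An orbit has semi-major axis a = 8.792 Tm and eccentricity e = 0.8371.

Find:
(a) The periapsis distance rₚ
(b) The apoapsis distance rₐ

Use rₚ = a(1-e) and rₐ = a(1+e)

Convert to SI: a = 8.792 Tm = 8.792e+12 m.
(a) rₚ = a(1 − e) = 8.792e+12 · (1 − 0.8371) = 8.792e+12 · 0.1629 ≈ 1.432e+12 m = 1.432 Tm.
(b) rₐ = a(1 + e) = 8.792e+12 · (1 + 0.8371) = 8.792e+12 · 1.8371 ≈ 1.615e+13 m = 16.15 Tm.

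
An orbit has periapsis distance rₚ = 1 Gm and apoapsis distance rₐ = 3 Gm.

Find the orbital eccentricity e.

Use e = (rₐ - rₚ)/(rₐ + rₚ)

Convert to SI: rₚ = 1 Gm = 1e+09 m; rₐ = 3 Gm = 3e+09 m.
e = (rₐ − rₚ) / (rₐ + rₚ).
e = (3e+09 − 1e+09) / (3e+09 + 1e+09) = 2e+09 / 4e+09 ≈ 0.5.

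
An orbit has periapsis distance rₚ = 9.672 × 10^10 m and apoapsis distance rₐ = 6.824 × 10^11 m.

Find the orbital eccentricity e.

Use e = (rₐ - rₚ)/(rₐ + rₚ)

e = (rₐ − rₚ) / (rₐ + rₚ).
e = (6.824e+11 − 9.672e+10) / (6.824e+11 + 9.672e+10) = 5.8568e+11 / 7.7912e+11 ≈ 0.7517.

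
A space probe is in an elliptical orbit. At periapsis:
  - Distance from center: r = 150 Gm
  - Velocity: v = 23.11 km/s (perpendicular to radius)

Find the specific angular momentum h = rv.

Convert to SI: r = 150 Gm = 1.5e+11 m; v = 23.11 km/s = 23110 m/s.
With v perpendicular to r, h = r · v.
h = 1.5e+11 · 23110 m²/s ≈ 3.466e+15 m²/s.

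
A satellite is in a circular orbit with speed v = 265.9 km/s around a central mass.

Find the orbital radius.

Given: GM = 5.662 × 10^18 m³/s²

Convert to SI: v = 265.9 km/s = 265900 m/s.
For a circular orbit, v² = GM / r, so r = GM / v².
r = 5.662e+18 / (265900)² m ≈ 8.008e+07 m = 8.008 × 10^7 m.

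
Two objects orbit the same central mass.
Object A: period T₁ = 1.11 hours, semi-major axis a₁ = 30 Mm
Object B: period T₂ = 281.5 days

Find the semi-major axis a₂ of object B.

Convert to SI: T₁ = 1.11 hours = 3996 s; a₁ = 30 Mm = 3e+07 m; T₂ = 281.5 days = 2.43216e+07 s.
Kepler's third law: (T₁/T₂)² = (a₁/a₂)³ ⇒ a₂ = a₁ · (T₂/T₁)^(2/3).
T₂/T₁ = 2.43216e+07 / 3996 = 6086.49.
a₂ = 3e+07 · (6086.49)^(2/3) m ≈ 1e+10 m = 10 Gm.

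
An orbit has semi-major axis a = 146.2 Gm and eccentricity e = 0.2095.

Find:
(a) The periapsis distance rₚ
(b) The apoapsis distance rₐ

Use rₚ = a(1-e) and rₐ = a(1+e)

Convert to SI: a = 146.2 Gm = 1.462e+11 m.
(a) rₚ = a(1 − e) = 1.462e+11 · (1 − 0.2095) = 1.462e+11 · 0.7905 ≈ 1.156e+11 m = 115.6 Gm.
(b) rₐ = a(1 + e) = 1.462e+11 · (1 + 0.2095) = 1.462e+11 · 1.2095 ≈ 1.768e+11 m = 176.8 Gm.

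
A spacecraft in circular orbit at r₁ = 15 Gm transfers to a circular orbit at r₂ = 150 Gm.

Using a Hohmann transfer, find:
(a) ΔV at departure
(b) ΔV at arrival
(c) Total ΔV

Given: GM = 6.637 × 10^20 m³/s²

Convert to SI: r₁ = 15 Gm = 1.5e+10 m; r₂ = 150 Gm = 1.5e+11 m.
Transfer semi-major axis: a_t = (r₁ + r₂)/2 = (1.5e+10 + 1.5e+11)/2 = 8.25e+10 m.
Circular speeds: v₁ = √(GM/r₁) = 210349 m/s, v₂ = √(GM/r₂) = 66518.2 m/s.
Transfer speeds (vis-viva v² = GM(2/r − 1/a_t)): v₁ᵗ = 283634 m/s, v₂ᵗ = 28363.4 m/s.
(a) ΔV₁ = |v₁ᵗ − v₁| ≈ 7.329e+04 m/s = 73.29 km/s.
(b) ΔV₂ = |v₂ − v₂ᵗ| ≈ 3.815e+04 m/s = 38.15 km/s.
(c) ΔV_total = ΔV₁ + ΔV₂ ≈ 1.114e+05 m/s = 111.4 km/s.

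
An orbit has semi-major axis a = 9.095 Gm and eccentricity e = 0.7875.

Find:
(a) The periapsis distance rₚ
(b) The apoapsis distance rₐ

Convert to SI: a = 9.095 Gm = 9.095e+09 m.
(a) rₚ = a(1 − e) = 9.095e+09 · (1 − 0.7875) = 9.095e+09 · 0.2125 ≈ 1.933e+09 m = 1.933 Gm.
(b) rₐ = a(1 + e) = 9.095e+09 · (1 + 0.7875) = 9.095e+09 · 1.7875 ≈ 1.626e+10 m = 16.26 Gm.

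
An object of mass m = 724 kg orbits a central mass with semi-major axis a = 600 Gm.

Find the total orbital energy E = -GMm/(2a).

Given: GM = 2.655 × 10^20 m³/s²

Convert to SI: a = 600 Gm = 6e+11 m.
E = −GMm / (2a).
E = −2.655e+20 · 724 / (2 · 6e+11) J ≈ -1.602e+11 J = -160.2 GJ.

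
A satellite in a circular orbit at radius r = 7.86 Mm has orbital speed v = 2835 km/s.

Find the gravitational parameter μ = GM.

Convert to SI: r = 7.86 Mm = 7.86e+06 m; v = 2835 km/s = 2.835e+06 m/s.
For a circular orbit v² = GM/r, so GM = v² · r.
GM = (2.835e+06)² · 7.86e+06 m³/s² ≈ 6.317e+19 m³/s² = 6.317 × 10^19 m³/s².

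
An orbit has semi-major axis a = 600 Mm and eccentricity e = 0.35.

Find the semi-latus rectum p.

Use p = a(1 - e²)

Convert to SI: a = 600 Mm = 6e+08 m.
p = a (1 − e²).
p = 6e+08 · (1 − (0.35)²) = 6e+08 · 0.8775 ≈ 5.265e+08 m = 526.5 Mm.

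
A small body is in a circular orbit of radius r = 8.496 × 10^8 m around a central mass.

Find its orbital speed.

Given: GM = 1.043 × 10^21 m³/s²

For a circular orbit, gravity supplies the centripetal force, so v = √(GM / r).
v = √(1.043e+21 / 8.496e+08) m/s ≈ 1.108e+06 m/s = 1108 km/s.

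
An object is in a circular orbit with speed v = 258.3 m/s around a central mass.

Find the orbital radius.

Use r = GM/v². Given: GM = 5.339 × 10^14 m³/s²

For a circular orbit, v² = GM / r, so r = GM / v².
r = 5.339e+14 / (258.3)² m ≈ 8.002e+09 m = 8.002 Gm.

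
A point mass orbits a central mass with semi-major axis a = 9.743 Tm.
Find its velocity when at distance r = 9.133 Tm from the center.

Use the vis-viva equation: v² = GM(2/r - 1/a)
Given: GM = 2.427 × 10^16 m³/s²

Convert to SI: a = 9.743 Tm = 9.743e+12 m; r = 9.133 Tm = 9.133e+12 m.
Vis-viva: v = √(GM · (2/r − 1/a)).
2/r − 1/a = 2/9.133e+12 − 1/9.743e+12 = 1.16348e-13 m⁻¹.
v = √(2.427e+16 · 1.16348e-13) m/s ≈ 53.14 m/s = 53.14 m/s.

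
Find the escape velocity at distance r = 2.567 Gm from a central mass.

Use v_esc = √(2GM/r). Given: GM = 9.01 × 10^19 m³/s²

Convert to SI: r = 2.567 Gm = 2.567e+09 m.
Escape velocity comes from setting total energy to zero: ½v² − GM/r = 0 ⇒ v_esc = √(2GM / r).
v_esc = √(2 · 9.01e+19 / 2.567e+09) m/s ≈ 2.65e+05 m/s = 265 km/s.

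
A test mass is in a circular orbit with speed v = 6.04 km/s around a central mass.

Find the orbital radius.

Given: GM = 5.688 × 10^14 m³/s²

Convert to SI: v = 6.04 km/s = 6040 m/s.
For a circular orbit, v² = GM / r, so r = GM / v².
r = 5.688e+14 / (6040)² m ≈ 1.559e+07 m = 15.59 Mm.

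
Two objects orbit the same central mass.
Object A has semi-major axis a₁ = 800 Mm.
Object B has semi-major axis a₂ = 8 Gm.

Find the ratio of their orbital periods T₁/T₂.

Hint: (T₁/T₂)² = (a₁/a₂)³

Convert to SI: a₁ = 800 Mm = 8e+08 m; a₂ = 8 Gm = 8e+09 m.
From Kepler's third law, (T₁/T₂)² = (a₁/a₂)³, so T₁/T₂ = (a₁/a₂)^(3/2).
a₁/a₂ = 8e+08 / 8e+09 = 0.1.
T₁/T₂ = (0.1)^(3/2) ≈ 0.03162.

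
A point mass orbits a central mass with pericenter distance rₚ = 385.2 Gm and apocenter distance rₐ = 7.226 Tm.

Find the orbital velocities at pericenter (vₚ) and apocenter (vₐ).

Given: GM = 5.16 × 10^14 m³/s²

Convert to SI: rₚ = 385.2 Gm = 3.852e+11 m; rₐ = 7.226 Tm = 7.226e+12 m.
Use the vis-viva equation v² = GM(2/r − 1/a) with a = (rₚ + rₐ)/2 = (3.852e+11 + 7.226e+12)/2 = 3.8056e+12 m.
vₚ = √(GM · (2/rₚ − 1/a)) = √(5.16e+14 · (2/3.852e+11 − 1/3.8056e+12)) m/s ≈ 50.43 m/s = 50.43 m/s.
vₐ = √(GM · (2/rₐ − 1/a)) = √(5.16e+14 · (2/7.226e+12 − 1/3.8056e+12)) m/s ≈ 2.688 m/s = 2.688 m/s.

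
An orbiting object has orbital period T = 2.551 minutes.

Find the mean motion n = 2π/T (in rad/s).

Convert to SI: T = 2.551 minutes = 153.06 s.
n = 2π / T.
n = 2π / 153.06 s ≈ 0.04105 rad/s.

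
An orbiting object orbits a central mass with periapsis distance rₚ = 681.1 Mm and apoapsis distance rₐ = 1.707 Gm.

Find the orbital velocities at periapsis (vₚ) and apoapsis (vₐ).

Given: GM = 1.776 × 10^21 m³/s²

Convert to SI: rₚ = 681.1 Mm = 6.811e+08 m; rₐ = 1.707 Gm = 1.707e+09 m.
Use the vis-viva equation v² = GM(2/r − 1/a) with a = (rₚ + rₐ)/2 = (6.811e+08 + 1.707e+09)/2 = 1.19405e+09 m.
vₚ = √(GM · (2/rₚ − 1/a)) = √(1.776e+21 · (2/6.811e+08 − 1/1.19405e+09)) m/s ≈ 1.931e+06 m/s = 1931 km/s.
vₐ = √(GM · (2/rₐ − 1/a)) = √(1.776e+21 · (2/1.707e+09 − 1/1.19405e+09)) m/s ≈ 7.704e+05 m/s = 770.4 km/s.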